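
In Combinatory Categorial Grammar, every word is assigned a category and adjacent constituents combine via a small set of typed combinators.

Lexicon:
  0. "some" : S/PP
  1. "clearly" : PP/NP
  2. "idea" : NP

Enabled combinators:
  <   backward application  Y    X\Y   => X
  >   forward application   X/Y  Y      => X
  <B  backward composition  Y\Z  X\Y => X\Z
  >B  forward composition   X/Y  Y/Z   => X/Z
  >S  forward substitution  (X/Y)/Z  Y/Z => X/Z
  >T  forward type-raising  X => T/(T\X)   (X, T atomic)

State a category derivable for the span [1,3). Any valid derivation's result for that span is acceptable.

[0,3] S   >
  [0,1] "some" : S/PP
  [1,3] PP   >
    [1,2] "clearly" : PP/NP
    [2,3] "idea" : NP

PP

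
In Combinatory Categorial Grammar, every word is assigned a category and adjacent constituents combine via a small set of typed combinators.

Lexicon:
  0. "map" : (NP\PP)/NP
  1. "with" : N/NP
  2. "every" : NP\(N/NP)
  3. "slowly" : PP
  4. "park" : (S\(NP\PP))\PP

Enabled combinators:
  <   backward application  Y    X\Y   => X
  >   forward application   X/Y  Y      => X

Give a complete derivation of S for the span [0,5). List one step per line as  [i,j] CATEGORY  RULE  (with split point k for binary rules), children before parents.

[0,1] (NP\PP)/NP  lex  "map"
[1,2] N/NP  lex  "with"
[2,3] NP\(N/NP)  lex  "every"
[1,3] NP  <  k=2
[0,3] NP\PP  >  k=1
[3,4] PP  lex  "slowly"
[4,5] (S\(NP\PP))\PP  lex  "park"
[3,5] S\(NP\PP)  <  k=4
[0,5] S  <  k=3

[0,5] S   <
  [0,3] NP\PP   >
    [0,1] "map" : (NP\PP)/NP
    [1,3] NP   <
      [1,2] "with" : N/NP
      [2,3] "every" : NP\(N/NP)
  [3,5] S\(NP\PP)   <
    [3,4] "slowly" : PP
    [4,5] "park" : (S\(NP\PP))\PP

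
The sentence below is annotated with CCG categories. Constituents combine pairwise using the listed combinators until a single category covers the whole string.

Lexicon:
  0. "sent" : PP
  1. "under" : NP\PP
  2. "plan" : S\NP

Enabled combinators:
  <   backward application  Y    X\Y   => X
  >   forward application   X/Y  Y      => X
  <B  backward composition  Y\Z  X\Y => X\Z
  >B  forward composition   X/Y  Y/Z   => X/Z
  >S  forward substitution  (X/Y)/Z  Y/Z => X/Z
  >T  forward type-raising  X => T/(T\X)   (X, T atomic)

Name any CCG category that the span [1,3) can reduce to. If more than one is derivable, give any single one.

S\PP

[0,3] S   >
  [0,1] S/(S\PP)   >T
    [0,1] "sent" : PP
  [1,3] S\PP   <B
    [1,2] "under" : NP\PP
    [2,3] "plan" : S\NP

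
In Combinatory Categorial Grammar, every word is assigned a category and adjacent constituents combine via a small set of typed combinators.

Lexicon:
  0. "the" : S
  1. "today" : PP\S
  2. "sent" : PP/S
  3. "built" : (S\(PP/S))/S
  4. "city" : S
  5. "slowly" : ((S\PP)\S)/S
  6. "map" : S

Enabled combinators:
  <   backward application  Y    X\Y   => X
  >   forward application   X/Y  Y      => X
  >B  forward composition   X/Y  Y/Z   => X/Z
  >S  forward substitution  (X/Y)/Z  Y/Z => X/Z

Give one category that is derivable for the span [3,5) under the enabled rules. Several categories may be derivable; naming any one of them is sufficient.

S\(PP/S)

[0,7] S   <
  [0,2] PP   <
    [0,1] "the" : S
    [1,2] "today" : PP\S
  [2,7] S\PP   <
    [2,5] S   <
      [2,3] "sent" : PP/S
      [3,5] S\(PP/S)   >
        [3,4] "built" : (S\(PP/S))/S
        [4,5] "city" : S
    [5,7] (S\PP)\S   >
      [5,6] "slowly" : ((S\PP)\S)/S
      [6,7] "map" : S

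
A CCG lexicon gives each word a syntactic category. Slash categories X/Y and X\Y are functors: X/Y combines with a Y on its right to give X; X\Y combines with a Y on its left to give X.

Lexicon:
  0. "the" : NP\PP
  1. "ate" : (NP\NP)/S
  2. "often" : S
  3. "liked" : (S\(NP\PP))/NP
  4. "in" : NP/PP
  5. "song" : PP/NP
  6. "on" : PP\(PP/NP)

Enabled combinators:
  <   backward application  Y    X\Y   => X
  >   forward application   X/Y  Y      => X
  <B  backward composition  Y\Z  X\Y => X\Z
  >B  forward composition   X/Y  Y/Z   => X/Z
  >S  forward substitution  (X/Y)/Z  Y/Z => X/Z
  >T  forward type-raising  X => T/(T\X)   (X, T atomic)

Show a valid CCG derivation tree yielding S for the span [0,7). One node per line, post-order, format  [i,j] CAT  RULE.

[0,7] S   <
  [0,3] NP\PP   <B
    [0,1] "the" : NP\PP
    [1,3] NP\NP   >
      [1,2] "ate" : (NP\NP)/S
      [2,3] "often" : S
  [3,7] S\(NP\PP)   >
    [3,4] "liked" : (S\(NP\PP))/NP
    [4,7] NP   >
      [4,5] "in" : NP/PP
      [5,7] PP   <
        [5,6] "song" : PP/NP
        [6,7] "on" : PP\(PP/NP)

[0,1] NP\PP  lex  "the"
[1,2] (NP\NP)/S  lex  "ate"
[2,3] S  lex  "often"
[1,3] NP\NP  >  k=2
[0,3] NP\PP  <B  k=1
[3,4] (S\(NP\PP))/NP  lex  "liked"
[4,5] NP/PP  lex  "in"
[5,6] PP/NP  lex  "song"
[6,7] PP\(PP/NP)  lex  "on"
[5,7] PP  <  k=6
[4,7] NP  >  k=5
[3,7] S\(NP\PP)  >  k=4
[0,7] S  <  k=3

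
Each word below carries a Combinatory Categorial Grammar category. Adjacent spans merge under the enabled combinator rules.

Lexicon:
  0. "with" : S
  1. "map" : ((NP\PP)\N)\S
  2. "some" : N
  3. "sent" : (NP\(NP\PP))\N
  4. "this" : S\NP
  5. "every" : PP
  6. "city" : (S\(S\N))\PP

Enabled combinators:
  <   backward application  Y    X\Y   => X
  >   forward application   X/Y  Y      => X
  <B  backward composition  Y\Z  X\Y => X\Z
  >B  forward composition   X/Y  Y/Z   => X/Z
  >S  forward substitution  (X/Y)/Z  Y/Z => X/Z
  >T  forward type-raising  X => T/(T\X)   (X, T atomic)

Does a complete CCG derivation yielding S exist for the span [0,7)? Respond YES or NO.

YES

[0,7] S   <
  [0,5] S\N   <B
    [0,4] NP\N   <B
      [0,2] (NP\PP)\N   <
        [0,1] "with" : S
        [1,2] "map" : ((NP\PP)\N)\S
      [2,4] NP\(NP\PP)   <
        [2,3] "some" : N
        [3,4] "sent" : (NP\(NP\PP))\N
    [4,5] "this" : S\NP
  [5,7] S\(S\N)   <
    [5,6] "every" : PP
    [6,7] "city" : (S\(S\N))\PP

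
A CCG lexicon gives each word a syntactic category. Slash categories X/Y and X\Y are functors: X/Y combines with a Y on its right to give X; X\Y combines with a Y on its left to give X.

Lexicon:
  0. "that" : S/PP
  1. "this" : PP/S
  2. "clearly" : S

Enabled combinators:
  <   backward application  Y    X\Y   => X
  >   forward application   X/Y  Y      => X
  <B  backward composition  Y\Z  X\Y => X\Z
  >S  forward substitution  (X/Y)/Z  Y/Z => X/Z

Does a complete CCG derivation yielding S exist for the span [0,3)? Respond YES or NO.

YES

[0,3] S   >
  [0,1] "that" : S/PP
  [1,3] PP   >
    [1,2] "this" : PP/S
    [2,3] "clearly" : S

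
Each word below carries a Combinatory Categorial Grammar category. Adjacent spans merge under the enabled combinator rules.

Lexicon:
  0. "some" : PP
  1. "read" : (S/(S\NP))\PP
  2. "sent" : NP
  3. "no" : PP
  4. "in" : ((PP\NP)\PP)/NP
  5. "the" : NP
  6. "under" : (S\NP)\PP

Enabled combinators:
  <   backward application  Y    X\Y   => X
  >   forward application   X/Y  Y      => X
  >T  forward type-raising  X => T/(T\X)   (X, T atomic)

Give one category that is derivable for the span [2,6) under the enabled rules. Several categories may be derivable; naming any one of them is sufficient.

PP

[0,7] S   >
  [0,2] S/(S\NP)   <
    [0,1] "some" : PP
    [1,2] "read" : (S/(S\NP))\PP
  [2,7] S\NP   <
    [2,6] PP   >
      [2,3] PP/(PP\NP)   >T
        [2,3] "sent" : NP
      [3,6] PP\NP   <
        [3,4] "no" : PP
        [4,6] (PP\NP)\PP   >
          [4,5] "in" : ((PP\NP)\PP)/NP
          [5,6] "the" : NP
    [6,7] "under" : (S\NP)\PP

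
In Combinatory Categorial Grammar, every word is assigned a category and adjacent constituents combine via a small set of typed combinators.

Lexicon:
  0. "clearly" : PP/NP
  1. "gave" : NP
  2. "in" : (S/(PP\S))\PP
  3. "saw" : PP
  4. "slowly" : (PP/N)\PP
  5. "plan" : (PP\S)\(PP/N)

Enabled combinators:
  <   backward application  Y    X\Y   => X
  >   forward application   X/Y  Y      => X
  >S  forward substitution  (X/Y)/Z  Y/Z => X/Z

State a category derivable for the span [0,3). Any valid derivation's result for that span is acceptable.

S/(PP\S)

[0,6] S   >
  [0,3] S/(PP\S)   <
    [0,2] PP   >
      [0,1] "clearly" : PP/NP
      [1,2] "gave" : NP
    [2,3] "in" : (S/(PP\S))\PP
  [3,6] PP\S   <
    [3,5] PP/N   <
      [3,4] "saw" : PP
      [4,5] "slowly" : (PP/N)\PP
    [5,6] "plan" : (PP\S)\(PP/N)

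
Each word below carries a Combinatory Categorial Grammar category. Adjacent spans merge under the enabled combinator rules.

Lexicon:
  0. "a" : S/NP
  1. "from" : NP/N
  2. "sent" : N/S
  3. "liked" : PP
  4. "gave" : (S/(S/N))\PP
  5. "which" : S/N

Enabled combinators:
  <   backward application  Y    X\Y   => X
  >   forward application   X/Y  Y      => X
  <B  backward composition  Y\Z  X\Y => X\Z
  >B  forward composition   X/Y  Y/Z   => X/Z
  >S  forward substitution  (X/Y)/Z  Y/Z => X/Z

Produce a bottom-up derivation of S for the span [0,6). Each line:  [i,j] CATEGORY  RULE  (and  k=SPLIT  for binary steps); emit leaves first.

[0,1] S/NP  lex  "a"
[1,2] NP/N  lex  "from"
[0,2] S/N  >B  k=1
[2,3] N/S  lex  "sent"
[3,4] PP  lex  "liked"
[4,5] (S/(S/N))\PP  lex  "gave"
[3,5] S/(S/N)  <  k=4
[5,6] S/N  lex  "which"
[3,6] S  >  k=5
[2,6] N  >  k=3
[0,6] S  >  k=2

[0,6] S   >
  [0,2] S/N   >B
    [0,1] "a" : S/NP
    [1,2] "from" : NP/N
  [2,6] N   >
    [2,3] "sent" : N/S
    [3,6] S   >
      [3,5] S/(S/N)   <
        [3,4] "liked" : PP
        [4,5] "gave" : (S/(S/N))\PP
      [5,6] "which" : S/N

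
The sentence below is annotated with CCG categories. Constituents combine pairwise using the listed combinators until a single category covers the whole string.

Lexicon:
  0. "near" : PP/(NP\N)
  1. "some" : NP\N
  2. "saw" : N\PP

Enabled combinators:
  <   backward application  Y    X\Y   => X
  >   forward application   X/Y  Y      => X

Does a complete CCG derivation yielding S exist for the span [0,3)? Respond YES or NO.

PP/(NP\N) NP\N N\PP
CKY chart[0,3] = {N}; S ∉ chart

NO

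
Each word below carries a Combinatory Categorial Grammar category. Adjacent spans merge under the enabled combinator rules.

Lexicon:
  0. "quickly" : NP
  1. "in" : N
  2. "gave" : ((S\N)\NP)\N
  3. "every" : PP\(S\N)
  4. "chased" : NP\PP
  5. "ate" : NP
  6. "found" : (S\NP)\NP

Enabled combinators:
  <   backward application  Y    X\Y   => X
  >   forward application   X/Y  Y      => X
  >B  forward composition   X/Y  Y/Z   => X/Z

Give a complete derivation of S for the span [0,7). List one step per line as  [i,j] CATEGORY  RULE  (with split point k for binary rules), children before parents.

[0,1] NP  lex  "quickly"
[1,2] N  lex  "in"
[2,3] ((S\N)\NP)\N  lex  "gave"
[1,3] (S\N)\NP  <  k=2
[0,3] S\N  <  k=1
[3,4] PP\(S\N)  lex  "every"
[0,4] PP  <  k=3
[4,5] NP\PP  lex  "chased"
[0,5] NP  <  k=4
[5,6] NP  lex  "ate"
[6,7] (S\NP)\NP  lex  "found"
[5,7] S\NP  <  k=6
[0,7] S  <  k=5

[0,7] S   <
  [0,5] NP   <
    [0,4] PP   <
      [0,3] S\N   <
        [0,1] "quickly" : NP
        [1,3] (S\N)\NP   <
          [1,2] "in" : N
          [2,3] "gave" : ((S\N)\NP)\N
      [3,4] "every" : PP\(S\N)
    [4,5] "chased" : NP\PP
  [5,7] S\NP   <
    [5,6] "ate" : NP
    [6,7] "found" : (S\NP)\NP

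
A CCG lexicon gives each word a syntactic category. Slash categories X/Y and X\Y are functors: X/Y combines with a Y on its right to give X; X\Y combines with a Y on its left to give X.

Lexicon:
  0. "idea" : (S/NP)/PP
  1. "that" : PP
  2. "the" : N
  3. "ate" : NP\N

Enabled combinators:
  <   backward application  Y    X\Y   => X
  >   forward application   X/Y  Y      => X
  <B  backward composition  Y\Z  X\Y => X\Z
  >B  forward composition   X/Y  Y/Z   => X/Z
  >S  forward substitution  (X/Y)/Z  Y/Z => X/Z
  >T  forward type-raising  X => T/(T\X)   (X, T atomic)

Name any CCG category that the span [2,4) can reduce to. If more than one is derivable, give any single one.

NP

[0,4] S   >
  [0,2] S/NP   >
    [0,1] "idea" : (S/NP)/PP
    [1,2] "that" : PP
  [2,4] NP   <
    [2,3] "the" : N
    [3,4] "ate" : NP\N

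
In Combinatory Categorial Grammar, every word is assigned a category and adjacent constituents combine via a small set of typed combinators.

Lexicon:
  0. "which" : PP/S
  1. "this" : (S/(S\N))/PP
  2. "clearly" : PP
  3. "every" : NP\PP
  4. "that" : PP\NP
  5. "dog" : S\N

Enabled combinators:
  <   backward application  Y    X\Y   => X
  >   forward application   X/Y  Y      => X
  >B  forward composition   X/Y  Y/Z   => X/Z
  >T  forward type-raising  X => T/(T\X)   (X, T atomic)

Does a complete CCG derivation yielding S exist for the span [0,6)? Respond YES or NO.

PP/S (S/(S\N))/PP PP NP\PP PP\NP S\N
CKY chart[0,6] = {N/(N\PP), NP/(NP\PP), PP, PP/(PP\PP), PP/(S\S), S/(S\PP)}; S ∉ chart

NO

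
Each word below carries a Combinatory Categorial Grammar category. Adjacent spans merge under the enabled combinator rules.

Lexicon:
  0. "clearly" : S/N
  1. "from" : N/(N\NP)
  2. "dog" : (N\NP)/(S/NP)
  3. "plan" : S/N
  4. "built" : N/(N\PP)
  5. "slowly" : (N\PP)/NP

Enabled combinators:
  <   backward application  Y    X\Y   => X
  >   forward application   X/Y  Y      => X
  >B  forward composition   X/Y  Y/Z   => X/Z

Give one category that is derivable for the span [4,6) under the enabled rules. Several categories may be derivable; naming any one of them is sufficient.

N/NP

[0,6] S   >
  [0,1] "clearly" : S/N
  [1,6] N   >
    [1,2] "from" : N/(N\NP)
    [2,6] N\NP   >
      [2,3] "dog" : (N\NP)/(S/NP)
      [3,6] S/NP   >B
        [3,4] "plan" : S/N
        [4,6] N/NP   >B
          [4,5] "built" : N/(N\PP)
          [5,6] "slowly" : (N\PP)/NP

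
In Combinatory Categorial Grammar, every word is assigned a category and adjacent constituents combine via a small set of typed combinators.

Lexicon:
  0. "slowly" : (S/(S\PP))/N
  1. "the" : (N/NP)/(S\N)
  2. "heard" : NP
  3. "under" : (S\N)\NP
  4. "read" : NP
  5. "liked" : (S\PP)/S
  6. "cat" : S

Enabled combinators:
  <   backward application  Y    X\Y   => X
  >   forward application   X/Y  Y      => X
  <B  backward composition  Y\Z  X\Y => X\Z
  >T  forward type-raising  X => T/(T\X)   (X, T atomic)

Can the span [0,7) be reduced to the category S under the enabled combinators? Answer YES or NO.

[0,7] S   >
  [0,5] S/(S\PP)   >
    [0,1] "slowly" : (S/(S\PP))/N
    [1,5] N   >
      [1,4] N/NP   >
        [1,2] "the" : (N/NP)/(S\N)
        [2,4] S\N   <
          [2,3] "heard" : NP
          [3,4] "under" : (S\N)\NP
      [4,5] "read" : NP
  [5,7] S\PP   >
    [5,6] "liked" : (S\PP)/S
    [6,7] "cat" : S

YES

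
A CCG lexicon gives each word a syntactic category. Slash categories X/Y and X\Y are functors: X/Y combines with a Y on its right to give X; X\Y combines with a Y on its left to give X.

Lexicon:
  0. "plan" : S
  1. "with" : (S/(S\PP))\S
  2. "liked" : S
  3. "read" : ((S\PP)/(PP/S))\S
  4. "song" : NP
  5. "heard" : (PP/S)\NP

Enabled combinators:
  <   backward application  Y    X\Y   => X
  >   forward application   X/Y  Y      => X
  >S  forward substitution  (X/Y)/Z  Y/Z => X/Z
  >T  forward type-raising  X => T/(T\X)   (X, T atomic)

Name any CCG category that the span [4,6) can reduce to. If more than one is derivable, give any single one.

PP/S

[0,6] S   >
  [0,2] S/(S\PP)   <
    [0,1] "plan" : S
    [1,2] "with" : (S/(S\PP))\S
  [2,6] S\PP   >
    [2,4] (S\PP)/(PP/S)   <
      [2,3] "liked" : S
      [3,4] "read" : ((S\PP)/(PP/S))\S
    [4,6] PP/S   <
      [4,5] "song" : NP
      [5,6] "heard" : (PP/S)\NP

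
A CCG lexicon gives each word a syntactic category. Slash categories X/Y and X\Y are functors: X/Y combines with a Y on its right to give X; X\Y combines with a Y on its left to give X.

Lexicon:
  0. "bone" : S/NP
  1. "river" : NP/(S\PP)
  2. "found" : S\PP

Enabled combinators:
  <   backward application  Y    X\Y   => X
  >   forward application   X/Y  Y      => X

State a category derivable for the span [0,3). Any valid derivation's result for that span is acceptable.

[0,3] S   >
  [0,1] "bone" : S/NP
  [1,3] NP   >
    [1,2] "river" : NP/(S\PP)
    [2,3] "found" : S\PP

S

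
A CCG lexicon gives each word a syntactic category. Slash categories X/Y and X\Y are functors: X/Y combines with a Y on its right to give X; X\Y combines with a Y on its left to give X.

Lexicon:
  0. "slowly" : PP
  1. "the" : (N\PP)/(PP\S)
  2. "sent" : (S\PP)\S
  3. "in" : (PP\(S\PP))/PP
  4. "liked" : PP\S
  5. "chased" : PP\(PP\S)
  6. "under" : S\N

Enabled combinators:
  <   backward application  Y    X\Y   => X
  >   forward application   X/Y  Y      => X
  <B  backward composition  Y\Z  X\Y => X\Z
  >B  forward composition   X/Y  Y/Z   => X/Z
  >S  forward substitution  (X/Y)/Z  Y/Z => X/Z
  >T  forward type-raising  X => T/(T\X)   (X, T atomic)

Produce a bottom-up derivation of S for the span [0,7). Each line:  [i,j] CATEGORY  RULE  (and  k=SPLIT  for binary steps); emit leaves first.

[0,1] PP  lex  "slowly"
[1,2] (N\PP)/(PP\S)  lex  "the"
[2,3] (S\PP)\S  lex  "sent"
[3,4] (PP\(S\PP))/PP  lex  "in"
[4,5] PP\S  lex  "liked"
[5,6] PP\(PP\S)  lex  "chased"
[4,6] PP  <  k=5
[3,6] PP\(S\PP)  >  k=4
[2,6] PP\S  <B  k=3
[1,6] N\PP  >  k=2
[0,6] N  <  k=1
[6,7] S\N  lex  "under"
[0,7] S  <  k=6

[0,7] S   <
  [0,6] N   <
    [0,1] "slowly" : PP
    [1,6] N\PP   >
      [1,2] "the" : (N\PP)/(PP\S)
      [2,6] PP\S   <B
        [2,3] "sent" : (S\PP)\S
        [3,6] PP\(S\PP)   >
          [3,4] "in" : (PP\(S\PP))/PP
          [4,6] PP   <
            [4,5] "liked" : PP\S
            [5,6] "chased" : PP\(PP\S)
  [6,7] "under" : S\N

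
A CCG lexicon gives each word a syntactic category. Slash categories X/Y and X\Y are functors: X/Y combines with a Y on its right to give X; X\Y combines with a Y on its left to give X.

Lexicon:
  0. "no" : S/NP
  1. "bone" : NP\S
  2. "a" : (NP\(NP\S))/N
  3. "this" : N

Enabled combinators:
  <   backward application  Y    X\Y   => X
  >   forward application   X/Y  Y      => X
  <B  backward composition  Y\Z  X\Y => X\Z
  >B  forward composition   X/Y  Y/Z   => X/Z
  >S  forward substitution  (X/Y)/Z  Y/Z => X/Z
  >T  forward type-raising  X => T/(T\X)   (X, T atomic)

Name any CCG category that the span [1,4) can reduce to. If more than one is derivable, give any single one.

[0,4] S   >
  [0,1] "no" : S/NP
  [1,4] NP   <
    [1,2] "bone" : NP\S
    [2,4] NP\(NP\S)   >
      [2,3] "a" : (NP\(NP\S))/N
      [3,4] "this" : N

NP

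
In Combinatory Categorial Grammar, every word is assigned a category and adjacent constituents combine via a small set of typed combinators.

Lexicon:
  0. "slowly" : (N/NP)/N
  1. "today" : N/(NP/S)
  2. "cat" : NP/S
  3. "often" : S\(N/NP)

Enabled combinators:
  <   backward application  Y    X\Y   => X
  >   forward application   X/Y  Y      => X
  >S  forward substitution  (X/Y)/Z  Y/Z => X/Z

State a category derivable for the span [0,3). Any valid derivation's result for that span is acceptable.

[0,4] S   <
  [0,3] N/NP   >
    [0,1] "slowly" : (N/NP)/N
    [1,3] N   >
      [1,2] "today" : N/(NP/S)
      [2,3] "cat" : NP/S
  [3,4] "often" : S\(N/NP)

N/NP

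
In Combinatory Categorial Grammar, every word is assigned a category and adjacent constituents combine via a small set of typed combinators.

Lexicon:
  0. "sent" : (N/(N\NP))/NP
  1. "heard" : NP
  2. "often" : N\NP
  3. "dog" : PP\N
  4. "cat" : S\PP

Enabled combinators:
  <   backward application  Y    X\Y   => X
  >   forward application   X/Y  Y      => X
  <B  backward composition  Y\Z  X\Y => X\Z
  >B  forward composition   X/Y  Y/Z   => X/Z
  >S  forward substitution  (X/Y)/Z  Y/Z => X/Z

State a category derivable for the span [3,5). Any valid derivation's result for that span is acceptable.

S\N

[0,5] S   <
  [0,3] N   >
    [0,2] N/(N\NP)   >
      [0,1] "sent" : (N/(N\NP))/NP
      [1,2] "heard" : NP
    [2,3] "often" : N\NP
  [3,5] S\N   <B
    [3,4] "dog" : PP\N
    [4,5] "cat" : S\PP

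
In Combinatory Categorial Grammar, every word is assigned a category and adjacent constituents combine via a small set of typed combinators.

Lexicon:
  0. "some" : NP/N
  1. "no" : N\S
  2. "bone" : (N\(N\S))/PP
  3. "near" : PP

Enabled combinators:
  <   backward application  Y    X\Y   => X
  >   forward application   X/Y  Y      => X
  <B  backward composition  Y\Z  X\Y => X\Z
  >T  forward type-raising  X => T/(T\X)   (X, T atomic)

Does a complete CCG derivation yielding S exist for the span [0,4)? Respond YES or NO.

NP/N N\S (N\(N\S))/PP PP
CKY chart[0,4] = {N/(N\NP), NP, NP/(NP\NP), PP/(PP\NP), S/(S\NP)}; S ∉ chart

NO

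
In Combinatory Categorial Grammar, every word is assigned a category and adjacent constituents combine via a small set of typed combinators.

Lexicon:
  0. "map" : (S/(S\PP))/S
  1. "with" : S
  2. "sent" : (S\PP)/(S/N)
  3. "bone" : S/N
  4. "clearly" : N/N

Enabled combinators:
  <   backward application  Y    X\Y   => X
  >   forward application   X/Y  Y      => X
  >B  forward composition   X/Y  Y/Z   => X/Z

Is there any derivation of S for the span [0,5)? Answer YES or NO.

YES

[0,5] S   >
  [0,2] S/(S\PP)   >
    [0,1] "map" : (S/(S\PP))/S
    [1,2] "with" : S
  [2,5] S\PP   >
    [2,3] "sent" : (S\PP)/(S/N)
    [3,5] S/N   >B
      [3,4] "bone" : S/N
      [4,5] "clearly" : N/N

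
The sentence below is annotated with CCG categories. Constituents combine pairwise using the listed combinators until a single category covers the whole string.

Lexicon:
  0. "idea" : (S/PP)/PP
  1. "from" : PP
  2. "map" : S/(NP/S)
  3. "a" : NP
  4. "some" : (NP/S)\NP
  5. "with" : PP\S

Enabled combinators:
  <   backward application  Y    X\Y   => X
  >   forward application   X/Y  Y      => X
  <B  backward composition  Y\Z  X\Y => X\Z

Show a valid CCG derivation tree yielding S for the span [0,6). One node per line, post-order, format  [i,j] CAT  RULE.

[0,1] (S/PP)/PP  lex  "idea"
[1,2] PP  lex  "from"
[0,2] S/PP  >  k=1
[2,3] S/(NP/S)  lex  "map"
[3,4] NP  lex  "a"
[4,5] (NP/S)\NP  lex  "some"
[3,5] NP/S  <  k=4
[2,5] S  >  k=3
[5,6] PP\S  lex  "with"
[2,6] PP  <  k=5
[0,6] S  >  k=2

[0,6] S   >
  [0,2] S/PP   >
    [0,1] "idea" : (S/PP)/PP
    [1,2] "from" : PP
  [2,6] PP   <
    [2,5] S   >
      [2,3] "map" : S/(NP/S)
      [3,5] NP/S   <
        [3,4] "a" : NP
        [4,5] "some" : (NP/S)\NP
    [5,6] "with" : PP\S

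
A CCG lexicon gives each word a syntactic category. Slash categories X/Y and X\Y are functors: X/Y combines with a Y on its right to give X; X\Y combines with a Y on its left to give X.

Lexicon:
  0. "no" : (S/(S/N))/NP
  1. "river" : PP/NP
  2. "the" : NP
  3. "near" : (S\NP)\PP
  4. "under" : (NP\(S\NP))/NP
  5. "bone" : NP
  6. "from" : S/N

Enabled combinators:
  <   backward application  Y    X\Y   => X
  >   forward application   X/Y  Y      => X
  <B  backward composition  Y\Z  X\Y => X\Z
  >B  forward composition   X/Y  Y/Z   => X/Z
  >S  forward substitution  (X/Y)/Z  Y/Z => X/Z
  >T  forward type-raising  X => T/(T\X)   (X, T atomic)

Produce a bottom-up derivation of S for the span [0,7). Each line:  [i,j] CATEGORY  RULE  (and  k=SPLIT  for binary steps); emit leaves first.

[0,7] S   >
  [0,6] S/(S/N)   >
    [0,1] "no" : (S/(S/N))/NP
    [1,6] NP   <
      [1,4] S\NP   <
        [1,3] PP   >
          [1,2] "river" : PP/NP
          [2,3] "the" : NP
        [3,4] "near" : (S\NP)\PP
      [4,6] NP\(S\NP)   >
        [4,5] "under" : (NP\(S\NP))/NP
        [5,6] "bone" : NP
  [6,7] "from" : S/N

[0,1] (S/(S/N))/NP  lex  "no"
[1,2] PP/NP  lex  "river"
[2,3] NP  lex  "the"
[1,3] PP  >  k=2
[3,4] (S\NP)\PP  lex  "near"
[1,4] S\NP  <  k=3
[4,5] (NP\(S\NP))/NP  lex  "under"
[5,6] NP  lex  "bone"
[4,6] NP\(S\NP)  >  k=5
[1,6] NP  <  k=4
[0,6] S/(S/N)  >  k=1
[6,7] S/N  lex  "from"
[0,7] S  >  k=6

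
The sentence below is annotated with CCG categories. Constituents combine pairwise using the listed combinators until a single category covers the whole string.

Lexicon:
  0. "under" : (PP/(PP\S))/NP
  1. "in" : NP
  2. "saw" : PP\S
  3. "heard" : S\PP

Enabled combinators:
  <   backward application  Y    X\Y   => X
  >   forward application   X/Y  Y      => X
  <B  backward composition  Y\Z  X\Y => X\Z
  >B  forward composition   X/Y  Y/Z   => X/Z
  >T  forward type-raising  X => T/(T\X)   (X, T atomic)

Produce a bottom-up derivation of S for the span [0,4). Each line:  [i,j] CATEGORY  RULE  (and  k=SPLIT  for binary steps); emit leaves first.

[0,1] (PP/(PP\S))/NP  lex  "under"
[1,2] NP  lex  "in"
[0,2] PP/(PP\S)  >  k=1
[2,3] PP\S  lex  "saw"
[0,3] PP  >  k=2
[3,4] S\PP  lex  "heard"
[0,4] S  <  k=3

[0,4] S   <
  [0,3] PP   >
    [0,2] PP/(PP\S)   >
      [0,1] "under" : (PP/(PP\S))/NP
      [1,2] "in" : NP
    [2,3] "saw" : PP\S
  [3,4] "heard" : S\PP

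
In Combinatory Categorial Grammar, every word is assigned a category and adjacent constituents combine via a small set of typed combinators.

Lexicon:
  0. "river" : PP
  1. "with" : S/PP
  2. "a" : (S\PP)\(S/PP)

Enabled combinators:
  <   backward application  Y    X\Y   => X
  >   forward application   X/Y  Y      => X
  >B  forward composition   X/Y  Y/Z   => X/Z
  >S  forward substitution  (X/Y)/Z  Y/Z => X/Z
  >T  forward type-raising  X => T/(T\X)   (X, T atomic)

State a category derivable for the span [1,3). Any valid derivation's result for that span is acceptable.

S\PP

[0,3] S   <
  [0,1] "river" : PP
  [1,3] S\PP   <
    [1,2] "with" : S/PP
    [2,3] "a" : (S\PP)\(S/PP)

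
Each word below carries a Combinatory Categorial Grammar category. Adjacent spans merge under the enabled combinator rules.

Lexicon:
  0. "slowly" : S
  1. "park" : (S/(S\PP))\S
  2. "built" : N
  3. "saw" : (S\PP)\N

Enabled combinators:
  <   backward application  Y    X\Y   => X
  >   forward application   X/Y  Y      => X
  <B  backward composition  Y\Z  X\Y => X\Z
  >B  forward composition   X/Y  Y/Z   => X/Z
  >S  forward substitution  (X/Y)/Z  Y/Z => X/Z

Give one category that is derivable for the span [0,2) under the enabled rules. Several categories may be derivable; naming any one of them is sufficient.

S/(S\PP)

[0,4] S   >
  [0,2] S/(S\PP)   <
    [0,1] "slowly" : S
    [1,2] "park" : (S/(S\PP))\S
  [2,4] S\PP   <
    [2,3] "built" : N
    [3,4] "saw" : (S\PP)\N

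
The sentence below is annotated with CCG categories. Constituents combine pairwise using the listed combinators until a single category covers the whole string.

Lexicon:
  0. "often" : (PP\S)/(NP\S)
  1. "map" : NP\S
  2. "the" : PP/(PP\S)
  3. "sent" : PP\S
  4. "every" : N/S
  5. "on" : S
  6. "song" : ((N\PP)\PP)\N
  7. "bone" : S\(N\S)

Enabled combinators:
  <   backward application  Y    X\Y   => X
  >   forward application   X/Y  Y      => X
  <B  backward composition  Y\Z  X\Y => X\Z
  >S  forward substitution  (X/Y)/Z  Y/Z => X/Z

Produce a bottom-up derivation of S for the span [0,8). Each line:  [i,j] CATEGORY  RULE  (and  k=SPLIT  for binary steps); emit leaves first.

[0,8] S   <
  [0,7] N\S   <B
    [0,2] PP\S   >
      [0,1] "often" : (PP\S)/(NP\S)
      [1,2] "map" : NP\S
    [2,7] N\PP   <
      [2,4] PP   >
        [2,3] "the" : PP/(PP\S)
        [3,4] "sent" : PP\S
      [4,7] (N\PP)\PP   <
        [4,6] N   >
          [4,5] "every" : N/S
          [5,6] "on" : S
        [6,7] "song" : ((N\PP)\PP)\N
  [7,8] "bone" : S\(N\S)

[0,1] (PP\S)/(NP\S)  lex  "often"
[1,2] NP\S  lex  "map"
[0,2] PP\S  >  k=1
[2,3] PP/(PP\S)  lex  "the"
[3,4] PP\S  lex  "sent"
[2,4] PP  >  k=3
[4,5] N/S  lex  "every"
[5,6] S  lex  "on"
[4,6] N  >  k=5
[6,7] ((N\PP)\PP)\N  lex  "song"
[4,7] (N\PP)\PP  <  k=6
[2,7] N\PP  <  k=4
[0,7] N\S  <B  k=2
[7,8] S\(N\S)  lex  "bone"
[0,8] S  <  k=7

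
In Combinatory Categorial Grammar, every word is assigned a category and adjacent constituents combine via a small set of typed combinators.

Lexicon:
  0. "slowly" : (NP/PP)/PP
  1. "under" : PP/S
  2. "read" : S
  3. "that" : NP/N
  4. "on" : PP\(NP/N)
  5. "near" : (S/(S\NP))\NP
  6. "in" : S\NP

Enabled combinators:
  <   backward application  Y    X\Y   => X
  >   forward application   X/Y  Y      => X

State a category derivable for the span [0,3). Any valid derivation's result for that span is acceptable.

[0,7] S   >
  [0,6] S/(S\NP)   <
    [0,5] NP   >
      [0,3] NP/PP   >
        [0,1] "slowly" : (NP/PP)/PP
        [1,3] PP   >
          [1,2] "under" : PP/S
          [2,3] "read" : S
      [3,5] PP   <
        [3,4] "that" : NP/N
        [4,5] "on" : PP\(NP/N)
    [5,6] "near" : (S/(S\NP))\NP
  [6,7] "in" : S\NP

NP/PP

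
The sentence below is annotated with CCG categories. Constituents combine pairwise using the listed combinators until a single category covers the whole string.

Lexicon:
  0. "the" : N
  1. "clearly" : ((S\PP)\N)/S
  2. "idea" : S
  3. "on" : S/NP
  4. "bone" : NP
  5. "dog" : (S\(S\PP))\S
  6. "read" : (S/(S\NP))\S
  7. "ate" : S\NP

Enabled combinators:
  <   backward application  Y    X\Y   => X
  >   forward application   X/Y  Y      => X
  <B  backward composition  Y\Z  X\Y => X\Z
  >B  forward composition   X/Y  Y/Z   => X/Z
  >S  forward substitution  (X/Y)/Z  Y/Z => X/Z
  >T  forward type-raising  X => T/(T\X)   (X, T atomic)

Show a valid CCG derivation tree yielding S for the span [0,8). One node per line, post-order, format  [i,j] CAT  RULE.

[0,8] S   >
  [0,7] S/(S\NP)   <
    [0,6] S   <
      [0,3] S\PP   <
        [0,1] "the" : N
        [1,3] (S\PP)\N   >
          [1,2] "clearly" : ((S\PP)\N)/S
          [2,3] "idea" : S
      [3,6] S\(S\PP)   <
        [3,5] S   >
          [3,4] "on" : S/NP
          [4,5] "bone" : NP
        [5,6] "dog" : (S\(S\PP))\S
    [6,7] "read" : (S/(S\NP))\S
  [7,8] "ate" : S\NP

[0,1] N  lex  "the"
[1,2] ((S\PP)\N)/S  lex  "clearly"
[2,3] S  lex  "idea"
[1,3] (S\PP)\N  >  k=2
[0,3] S\PP  <  k=1
[3,4] S/NP  lex  "on"
[4,5] NP  lex  "bone"
[3,5] S  >  k=4
[5,6] (S\(S\PP))\S  lex  "dog"
[3,6] S\(S\PP)  <  k=5
[0,6] S  <  k=3
[6,7] (S/(S\NP))\S  lex  "read"
[0,7] S/(S\NP)  <  k=6
[7,8] S\NP  lex  "ate"
[0,8] S  >  k=7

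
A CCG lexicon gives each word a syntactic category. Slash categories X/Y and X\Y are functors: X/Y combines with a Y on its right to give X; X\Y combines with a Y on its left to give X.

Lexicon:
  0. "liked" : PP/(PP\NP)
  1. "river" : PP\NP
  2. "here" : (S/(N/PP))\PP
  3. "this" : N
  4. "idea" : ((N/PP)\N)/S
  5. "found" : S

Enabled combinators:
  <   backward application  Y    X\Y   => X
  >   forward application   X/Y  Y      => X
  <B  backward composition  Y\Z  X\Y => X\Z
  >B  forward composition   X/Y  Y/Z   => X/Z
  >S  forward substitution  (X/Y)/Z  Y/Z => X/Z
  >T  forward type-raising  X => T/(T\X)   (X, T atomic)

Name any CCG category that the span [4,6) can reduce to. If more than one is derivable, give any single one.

[0,6] S   >
  [0,3] S/(N/PP)   <
    [0,2] PP   >
      [0,1] "liked" : PP/(PP\NP)
      [1,2] "river" : PP\NP
    [2,3] "here" : (S/(N/PP))\PP
  [3,6] N/PP   <
    [3,4] "this" : N
    [4,6] (N/PP)\N   >
      [4,5] "idea" : ((N/PP)\N)/S
      [5,6] "found" : S

(N/PP)\N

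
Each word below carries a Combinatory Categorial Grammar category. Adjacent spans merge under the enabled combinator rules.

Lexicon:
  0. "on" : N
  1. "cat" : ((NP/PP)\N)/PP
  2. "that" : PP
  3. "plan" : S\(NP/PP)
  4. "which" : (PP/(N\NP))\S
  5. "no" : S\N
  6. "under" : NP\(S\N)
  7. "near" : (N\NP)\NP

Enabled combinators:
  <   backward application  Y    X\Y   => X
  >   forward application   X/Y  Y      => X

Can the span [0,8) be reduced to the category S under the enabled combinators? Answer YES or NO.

N ((NP/PP)\N)/PP PP S\(NP/PP) (PP/(N\NP))\S S\N NP\(S\N) (N\NP)\NP
CKY chart[0,8] = {PP}; S ∉ chart

NO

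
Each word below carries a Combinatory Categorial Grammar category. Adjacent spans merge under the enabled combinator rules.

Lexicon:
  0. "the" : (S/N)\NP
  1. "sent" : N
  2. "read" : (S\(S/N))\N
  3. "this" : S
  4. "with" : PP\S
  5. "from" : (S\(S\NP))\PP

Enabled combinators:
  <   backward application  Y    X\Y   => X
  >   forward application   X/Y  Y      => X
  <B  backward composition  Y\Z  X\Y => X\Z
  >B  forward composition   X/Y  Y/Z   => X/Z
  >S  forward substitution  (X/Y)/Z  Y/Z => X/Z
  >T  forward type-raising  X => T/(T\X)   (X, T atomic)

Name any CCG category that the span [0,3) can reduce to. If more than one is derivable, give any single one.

[0,6] S   <
  [0,3] S\NP   <B
    [0,1] "the" : (S/N)\NP
    [1,3] S\(S/N)   <
      [1,2] "sent" : N
      [2,3] "read" : (S\(S/N))\N
  [3,6] S\(S\NP)   <
    [3,5] PP   <
      [3,4] "this" : S
      [4,5] "with" : PP\S
    [5,6] "from" : (S\(S\NP))\PP

S\NP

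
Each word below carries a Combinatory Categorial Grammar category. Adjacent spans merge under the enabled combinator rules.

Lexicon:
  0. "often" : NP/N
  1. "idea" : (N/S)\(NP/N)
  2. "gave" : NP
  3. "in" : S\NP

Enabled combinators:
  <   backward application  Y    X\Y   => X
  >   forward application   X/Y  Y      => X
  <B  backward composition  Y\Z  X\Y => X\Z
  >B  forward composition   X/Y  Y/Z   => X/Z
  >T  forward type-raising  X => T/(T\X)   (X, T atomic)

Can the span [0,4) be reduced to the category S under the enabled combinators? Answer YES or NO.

NO

NP/N (N/S)\(NP/N) NP S\NP
CKY chart[0,4] = {N, N/(N\N), N/(S\S), NP/(NP\N), PP/(PP\N), S/(S\N)}; S ∉ chart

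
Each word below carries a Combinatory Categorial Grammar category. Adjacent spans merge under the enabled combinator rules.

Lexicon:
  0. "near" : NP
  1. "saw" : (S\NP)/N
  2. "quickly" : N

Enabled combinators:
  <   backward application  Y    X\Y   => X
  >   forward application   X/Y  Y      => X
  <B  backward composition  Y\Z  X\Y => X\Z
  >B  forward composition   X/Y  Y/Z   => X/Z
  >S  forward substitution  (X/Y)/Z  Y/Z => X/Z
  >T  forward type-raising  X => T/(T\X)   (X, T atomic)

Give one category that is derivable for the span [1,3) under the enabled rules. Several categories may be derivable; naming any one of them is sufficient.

S\NP

[0,3] S   <
  [0,1] "near" : NP
  [1,3] S\NP   >
    [1,2] "saw" : (S\NP)/N
    [2,3] "quickly" : N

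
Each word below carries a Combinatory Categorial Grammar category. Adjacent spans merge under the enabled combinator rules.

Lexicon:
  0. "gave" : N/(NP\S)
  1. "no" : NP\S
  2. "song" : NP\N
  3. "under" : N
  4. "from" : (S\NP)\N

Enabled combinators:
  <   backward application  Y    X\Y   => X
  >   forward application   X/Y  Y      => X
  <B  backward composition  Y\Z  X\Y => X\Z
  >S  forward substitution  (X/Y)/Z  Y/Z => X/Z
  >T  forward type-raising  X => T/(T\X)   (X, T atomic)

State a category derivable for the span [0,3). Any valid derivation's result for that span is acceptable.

[0,5] S   <
  [0,3] NP   <
    [0,2] N   >
      [0,1] "gave" : N/(NP\S)
      [1,2] "no" : NP\S
    [2,3] "song" : NP\N
  [3,5] S\NP   <
    [3,4] "under" : N
    [4,5] "from" : (S\NP)\N

NP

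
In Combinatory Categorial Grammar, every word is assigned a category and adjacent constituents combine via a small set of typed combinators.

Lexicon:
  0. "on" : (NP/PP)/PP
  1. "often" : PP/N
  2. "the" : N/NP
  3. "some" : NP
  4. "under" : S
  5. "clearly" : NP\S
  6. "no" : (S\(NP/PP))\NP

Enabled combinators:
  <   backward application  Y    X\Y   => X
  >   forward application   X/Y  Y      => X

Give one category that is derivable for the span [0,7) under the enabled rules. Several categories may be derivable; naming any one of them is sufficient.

S

[0,7] S   <
  [0,4] NP/PP   >
    [0,1] "on" : (NP/PP)/PP
    [1,4] PP   >
      [1,2] "often" : PP/N
      [2,4] N   >
        [2,3] "the" : N/NP
        [3,4] "some" : NP
  [4,7] S\(NP/PP)   <
    [4,6] NP   <
      [4,5] "under" : S
      [5,6] "clearly" : NP\S
    [6,7] "no" : (S\(NP/PP))\NP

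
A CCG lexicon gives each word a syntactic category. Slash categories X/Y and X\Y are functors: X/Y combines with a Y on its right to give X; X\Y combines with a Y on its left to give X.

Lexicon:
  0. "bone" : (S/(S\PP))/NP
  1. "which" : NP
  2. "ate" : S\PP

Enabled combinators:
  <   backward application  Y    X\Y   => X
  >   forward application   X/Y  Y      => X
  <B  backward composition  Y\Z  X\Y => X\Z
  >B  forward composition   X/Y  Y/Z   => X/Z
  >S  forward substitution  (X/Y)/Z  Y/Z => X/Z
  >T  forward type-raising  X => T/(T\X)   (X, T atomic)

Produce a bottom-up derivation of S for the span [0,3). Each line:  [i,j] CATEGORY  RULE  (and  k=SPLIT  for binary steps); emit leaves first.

[0,1] (S/(S\PP))/NP  lex  "bone"
[1,2] NP  lex  "which"
[0,2] S/(S\PP)  >  k=1
[2,3] S\PP  lex  "ate"
[0,3] S  >  k=2

[0,3] S   >
  [0,2] S/(S\PP)   >
    [0,1] "bone" : (S/(S\PP))/NP
    [1,2] "which" : NP
  [2,3] "ate" : S\PP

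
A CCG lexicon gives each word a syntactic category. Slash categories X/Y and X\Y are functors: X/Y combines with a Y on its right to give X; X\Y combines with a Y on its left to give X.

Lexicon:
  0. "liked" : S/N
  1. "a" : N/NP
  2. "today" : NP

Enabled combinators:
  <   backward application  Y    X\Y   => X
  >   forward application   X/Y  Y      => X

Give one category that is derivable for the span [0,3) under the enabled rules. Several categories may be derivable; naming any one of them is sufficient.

[0,3] S   >
  [0,1] "liked" : S/N
  [1,3] N   >
    [1,2] "a" : N/NP
    [2,3] "today" : NP

S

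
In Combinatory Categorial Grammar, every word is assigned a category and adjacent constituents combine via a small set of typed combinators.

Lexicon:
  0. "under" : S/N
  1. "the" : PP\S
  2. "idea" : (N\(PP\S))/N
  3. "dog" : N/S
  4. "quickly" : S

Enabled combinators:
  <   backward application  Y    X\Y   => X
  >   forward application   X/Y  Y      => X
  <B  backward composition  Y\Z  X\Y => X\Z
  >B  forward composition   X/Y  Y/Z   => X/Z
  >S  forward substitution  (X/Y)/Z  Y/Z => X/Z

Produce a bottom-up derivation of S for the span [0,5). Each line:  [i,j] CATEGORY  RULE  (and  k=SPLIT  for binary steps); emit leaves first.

[0,1] S/N  lex  "under"
[1,2] PP\S  lex  "the"
[2,3] (N\(PP\S))/N  lex  "idea"
[3,4] N/S  lex  "dog"
[4,5] S  lex  "quickly"
[3,5] N  >  k=4
[2,5] N\(PP\S)  >  k=3
[1,5] N  <  k=2
[0,5] S  >  k=1

[0,5] S   >
  [0,1] "under" : S/N
  [1,5] N   <
    [1,2] "the" : PP\S
    [2,5] N\(PP\S)   >
      [2,3] "idea" : (N\(PP\S))/N
      [3,5] N   >
        [3,4] "dog" : N/S
        [4,5] "quickly" : S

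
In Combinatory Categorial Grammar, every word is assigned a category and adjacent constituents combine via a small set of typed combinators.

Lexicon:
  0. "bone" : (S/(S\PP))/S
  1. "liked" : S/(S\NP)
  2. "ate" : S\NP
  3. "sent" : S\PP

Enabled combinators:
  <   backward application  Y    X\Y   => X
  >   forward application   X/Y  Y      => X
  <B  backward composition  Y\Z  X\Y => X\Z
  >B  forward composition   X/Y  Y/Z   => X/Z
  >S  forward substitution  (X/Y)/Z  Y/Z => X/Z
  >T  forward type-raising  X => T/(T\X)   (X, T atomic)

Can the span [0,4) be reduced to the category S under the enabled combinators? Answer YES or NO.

YES

[0,4] S   >
  [0,3] S/(S\PP)   >
    [0,1] "bone" : (S/(S\PP))/S
    [1,3] S   >
      [1,2] "liked" : S/(S\NP)
      [2,3] "ate" : S\NP
  [3,4] "sent" : S\PP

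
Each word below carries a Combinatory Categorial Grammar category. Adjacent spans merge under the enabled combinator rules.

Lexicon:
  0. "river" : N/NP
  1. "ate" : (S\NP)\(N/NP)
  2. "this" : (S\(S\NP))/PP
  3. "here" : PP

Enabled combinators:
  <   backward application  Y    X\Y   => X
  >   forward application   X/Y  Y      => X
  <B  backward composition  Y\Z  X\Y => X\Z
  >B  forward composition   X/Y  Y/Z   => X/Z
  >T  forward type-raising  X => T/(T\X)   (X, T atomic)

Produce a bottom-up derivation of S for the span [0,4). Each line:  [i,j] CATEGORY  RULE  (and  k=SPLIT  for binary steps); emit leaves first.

[0,4] S   <
  [0,2] S\NP   <
    [0,1] "river" : N/NP
    [1,2] "ate" : (S\NP)\(N/NP)
  [2,4] S\(S\NP)   >
    [2,3] "this" : (S\(S\NP))/PP
    [3,4] "here" : PP

[0,1] N/NP  lex  "river"
[1,2] (S\NP)\(N/NP)  lex  "ate"
[0,2] S\NP  <  k=1
[2,3] (S\(S\NP))/PP  lex  "this"
[3,4] PP  lex  "here"
[2,4] S\(S\NP)  >  k=3
[0,4] S  <  k=2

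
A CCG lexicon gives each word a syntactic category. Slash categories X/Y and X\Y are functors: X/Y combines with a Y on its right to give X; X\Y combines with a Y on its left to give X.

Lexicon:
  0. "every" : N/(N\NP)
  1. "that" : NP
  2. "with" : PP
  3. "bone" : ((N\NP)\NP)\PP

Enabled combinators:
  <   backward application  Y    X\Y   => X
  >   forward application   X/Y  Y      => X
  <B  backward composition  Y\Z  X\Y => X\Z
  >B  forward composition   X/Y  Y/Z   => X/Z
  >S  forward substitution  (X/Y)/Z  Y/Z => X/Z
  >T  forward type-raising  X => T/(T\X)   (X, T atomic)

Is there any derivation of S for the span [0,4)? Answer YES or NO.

NO

N/(N\NP) NP PP ((N\NP)\NP)\PP
CKY chart[0,4] = {N, N/(N\N), NP/(NP\N), PP/(PP\N), S/(S\N)}; S ∉ chart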